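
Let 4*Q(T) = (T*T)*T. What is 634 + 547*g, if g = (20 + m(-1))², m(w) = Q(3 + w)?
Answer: 265382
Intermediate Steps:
Q(T) = T³/4 (Q(T) = ((T*T)*T)/4 = (T²*T)/4 = T³/4)
m(w) = (3 + w)³/4
g = 484 (g = (20 + (3 - 1)³/4)² = (20 + (¼)*2³)² = (20 + (¼)*8)² = (20 + 2)² = 22² = 484)
634 + 547*g = 634 + 547*484 = 634 + 264748 = 265382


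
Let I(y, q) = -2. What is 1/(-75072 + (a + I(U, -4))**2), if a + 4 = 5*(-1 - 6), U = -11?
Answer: -1/73391 ≈ -1.3626e-5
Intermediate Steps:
a = -39 (a = -4 + 5*(-1 - 6) = -4 + 5*(-7) = -4 - 35 = -39)
1/(-75072 + (a + I(U, -4))**2) = 1/(-75072 + (-39 - 2)**2) = 1/(-75072 + (-41)**2) = 1/(-75072 + 1681) = 1/(-73391) = -1/73391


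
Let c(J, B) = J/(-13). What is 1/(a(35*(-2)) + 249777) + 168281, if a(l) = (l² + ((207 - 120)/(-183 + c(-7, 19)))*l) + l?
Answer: 50821448797033/302003487 ≈ 1.6828e+5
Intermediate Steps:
c(J, B) = -J/13 (c(J, B) = J*(-1/13) = -J/13)
a(l) = l² + 1241*l/2372 (a(l) = (l² + ((207 - 120)/(-183 - 1/13*(-7)))*l) + l = (l² + (87/(-183 + 7/13))*l) + l = (l² + (87/(-2372/13))*l) + l = (l² + (87*(-13/2372))*l) + l = (l² - 1131*l/2372) + l = l² + 1241*l/2372)
1/(a(35*(-2)) + 249777) + 168281 = 1/((35*(-2))*(1241 + 2372*(35*(-2)))/2372 + 249777) + 168281 = 1/((1/2372)*(-70)*(1241 + 2372*(-70)) + 249777) + 168281 = 1/((1/2372)*(-70)*(1241 - 166040) + 249777) + 168281 = 1/((1/2372)*(-70)*(-164799) + 249777) + 168281 = 1/(5767965/1186 + 249777) + 168281 = 1/(302003487/1186) + 168281 = 1186/302003487 + 168281 = 50821448797033/302003487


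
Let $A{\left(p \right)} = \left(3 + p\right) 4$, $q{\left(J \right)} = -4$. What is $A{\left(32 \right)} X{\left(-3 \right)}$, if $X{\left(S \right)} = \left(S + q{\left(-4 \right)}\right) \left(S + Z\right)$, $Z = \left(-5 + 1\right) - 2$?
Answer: $8820$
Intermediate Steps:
$Z = -6$ ($Z = -4 - 2 = -6$)
$A{\left(p \right)} = 12 + 4 p$
$X{\left(S \right)} = \left(-6 + S\right) \left(-4 + S\right)$ ($X{\left(S \right)} = \left(S - 4\right) \left(S - 6\right) = \left(-4 + S\right) \left(-6 + S\right) = \left(-6 + S\right) \left(-4 + S\right)$)
$A{\left(32 \right)} X{\left(-3 \right)} = \left(12 + 4 \cdot 32\right) \left(24 + \left(-3\right)^{2} - -30\right) = \left(12 + 128\right) \left(24 + 9 + 30\right) = 140 \cdot 63 = 8820$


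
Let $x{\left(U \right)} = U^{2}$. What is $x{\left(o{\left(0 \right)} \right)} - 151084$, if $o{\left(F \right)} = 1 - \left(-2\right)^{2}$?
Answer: $-151075$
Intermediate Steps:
$o{\left(F \right)} = -3$ ($o{\left(F \right)} = 1 - 4 = -3$)
$x{\left(o{\left(0 \right)} \right)} - 151084 = \left(-3\right)^{2} - 151084 = 9 - 151084 = -151075$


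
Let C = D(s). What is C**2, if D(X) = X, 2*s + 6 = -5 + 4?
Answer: 49/4 ≈ 12.250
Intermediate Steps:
s = -7/2 (s = -3 + (-5 + 4)/2 = -3 + (1/2)*(-1) = -3 - 1/2 = -7/2 ≈ -3.5000)
C = -7/2 ≈ -3.5000
C**2 = (-7/2)**2 = 49/4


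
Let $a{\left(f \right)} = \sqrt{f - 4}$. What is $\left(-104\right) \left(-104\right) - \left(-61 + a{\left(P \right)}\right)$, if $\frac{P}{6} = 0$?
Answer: $10877 - 2 i \approx 10877.0 - 2.0 i$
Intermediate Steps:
$P = 0$ ($P = 6 \cdot 0 = 0$)
$a{\left(f \right)} = \sqrt{-4 + f}$
$\left(-104\right) \left(-104\right) - \left(-61 + a{\left(P \right)}\right) = \left(-104\right) \left(-104\right) + \left(61 - \sqrt{-4 + 0}\right) = 10816 + \left(61 - \sqrt{-4}\right) = 10816 + \left(61 - 2 i\right) = 10877 - 2 i$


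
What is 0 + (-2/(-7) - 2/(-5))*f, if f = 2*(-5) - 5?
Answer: -72/7 ≈ -10.286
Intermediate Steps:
f = -15 (f = -10 - 5 = -15)
0 + (-2/(-7) - 2/(-5))*f = 0 + (-2/(-7) - 2/(-5))*(-15) = 0 + (-2*(-1/7) - 2*(-1/5))*(-15) = 0 + (2/7 + 2/5)*(-15) = 0 + (24/35)*(-15) = 0 - 72/7 = -72/7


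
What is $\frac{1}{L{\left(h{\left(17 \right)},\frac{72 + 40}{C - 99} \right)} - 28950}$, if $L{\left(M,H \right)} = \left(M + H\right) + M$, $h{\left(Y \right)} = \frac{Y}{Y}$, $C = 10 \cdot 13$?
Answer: $- \frac{31}{897276} \approx -3.4549 \cdot 10^{-5}$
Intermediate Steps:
$C = 130$
$h{\left(Y \right)} = 1$
$L{\left(M,H \right)} = H + 2 M$ ($L{\left(M,H \right)} = \left(H + M\right) + M = H + 2 M$)
$\frac{1}{L{\left(h{\left(17 \right)},\frac{72 + 40}{C - 99} \right)} - 28950} = \frac{1}{\left(\frac{72 + 40}{130 - 99} + 2 \cdot 1\right) - 28950} = \frac{1}{\left(\frac{112}{31} + 2\right) - 28950} = \frac{1}{\frac{174}{31} - 28950} = \frac{1}{- \frac{897276}{31}} = - \frac{31}{897276}$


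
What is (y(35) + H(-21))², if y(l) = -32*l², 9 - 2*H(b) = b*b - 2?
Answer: 1553542225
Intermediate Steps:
H(b) = 11/2 - b²/2 (H(b) = 9/2 - (b*b - 2)/2 = 9/2 - (b² - 2)/2 = 9/2 - (-2 + b²)/2 = 9/2 + (1 - b²/2) = 11/2 - b²/2)
(y(35) + H(-21))² = (-32*35² + (11/2 - ½*(-21)²))² = (-32*1225 + (11/2 - ½*441))² = (-39200 + (11/2 - 441/2))² = (-39200 - 215)² = (-39415)² = 1553542225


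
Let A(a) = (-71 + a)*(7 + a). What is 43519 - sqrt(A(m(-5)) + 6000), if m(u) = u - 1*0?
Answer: 43519 - 2*sqrt(1462) ≈ 43443.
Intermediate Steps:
m(u) = u (m(u) = u + 0 = u)
43519 - sqrt(A(m(-5)) + 6000) = 43519 - sqrt((-497 + (-5)**2 - 64*(-5)) + 6000) = 43519 - sqrt((-497 + 25 + 320) + 6000) = 43519 - sqrt(-152 + 6000) = 43519 - sqrt(5848) = 43519 - 2*sqrt(1462)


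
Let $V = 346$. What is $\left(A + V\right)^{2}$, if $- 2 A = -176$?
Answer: $188356$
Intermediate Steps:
$A = 88$ ($A = \left(- \frac{1}{2}\right) \left(-176\right) = 88$)
$\left(A + V\right)^{2} = \left(88 + 346\right)^{2} = 434^{2} = 188356$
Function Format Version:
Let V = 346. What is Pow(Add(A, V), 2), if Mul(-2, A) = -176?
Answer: 188356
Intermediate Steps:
A = 88 (A = Mul(Rational(-1, 2), -176) = 88)
Pow(Add(A, V), 2) = Pow(Add(88, 346), 2) = Pow(434, 2) = 188356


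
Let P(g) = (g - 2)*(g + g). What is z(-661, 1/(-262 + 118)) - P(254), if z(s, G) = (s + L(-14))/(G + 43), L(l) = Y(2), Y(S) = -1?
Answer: -792642384/6191 ≈ -1.2803e+5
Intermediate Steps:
L(l) = -1
P(g) = 2*g*(-2 + g) (P(g) = (-2 + g)*(2*g) = 2*g*(-2 + g))
z(s, G) = (-1 + s)/(43 + G) (z(s, G) = (s - 1)/(G + 43) = (-1 + s)/(43 + G))
z(-661, 1/(-262 + 118)) - P(254) = (-1 - 661)/(43 + 1/(-262 + 118)) - 2*254*(-2 + 254) = -662/(43 + 1/(-144)) - 2*254*252 = -662/(43 - 1/144) - 1*128016 = -662/(6191/144) - 128016 = (144/6191)*(-662) - 128016 = -95328/6191 - 128016 = -792642384/6191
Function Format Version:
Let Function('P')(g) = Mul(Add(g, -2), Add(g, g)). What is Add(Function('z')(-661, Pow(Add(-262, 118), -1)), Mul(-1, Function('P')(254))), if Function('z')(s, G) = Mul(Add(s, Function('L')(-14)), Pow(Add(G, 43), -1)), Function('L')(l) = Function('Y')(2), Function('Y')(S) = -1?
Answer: Rational(-792642384, 6191) ≈ -1.2803e+5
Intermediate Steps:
Function('L')(l) = -1
Function('P')(g) = Mul(2, g, Add(-2, g)) (Function('P')(g) = Mul(Add(-2, g), Mul(2, g)) = Mul(2, g, Add(-2, g)))
Function('z')(s, G) = Mul(Pow(Add(43, G), -1), Add(-1, s)) (Function('z')(s, G) = Mul(Add(s, -1), Pow(Add(G, 43), -1)) = Mul(Add(-1, s), Pow(Add(43, G), -1)) = Mul(Pow(Add(43, G), -1), Add(-1, s)))
Add(Function('z')(-661, Pow(Add(-262, 118), -1)), Mul(-1, Function('P')(254))) = Add(Mul(Pow(Add(43, Pow(Add(-262, 118), -1)), -1), Add(-1, -661)), Mul(-1, Mul(2, 254, Add(-2, 254)))) = Add(Mul(Pow(Add(43, Pow(-144, -1)), -1), -662), Mul(-1, Mul(2, 254, 252))) = Add(Mul(Pow(Add(43, Rational(-1, 144)), -1), -662), Mul(-1, 128016)) = Add(Mul(Pow(Rational(6191, 144), -1), -662), -128016) = Add(Mul(Rational(144, 6191), -662), -128016) = Add(Rational(-95328, 6191), -128016) = Rational(-792642384, 6191)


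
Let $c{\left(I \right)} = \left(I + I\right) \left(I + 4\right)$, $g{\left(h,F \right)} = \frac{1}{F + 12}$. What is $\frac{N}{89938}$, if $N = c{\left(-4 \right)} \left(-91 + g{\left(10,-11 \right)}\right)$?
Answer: $0$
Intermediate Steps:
$g{\left(h,F \right)} = \frac{1}{12 + F}$
$c{\left(I \right)} = 2 I \left(4 + I\right)$
$N = 0$ ($N = 2 \left(-4\right) \left(4 - 4\right) \left(-91 + \frac{1}{12 - 11}\right) = 2 \left(-4\right) 0 \left(-91 + 1^{-1}\right) = 0 \left(-91 + 1\right) = 0 \left(-90\right) = 0$)
$\frac{N}{89938} = \frac{0}{89938} = 0 \cdot \frac{1}{89938} = 0$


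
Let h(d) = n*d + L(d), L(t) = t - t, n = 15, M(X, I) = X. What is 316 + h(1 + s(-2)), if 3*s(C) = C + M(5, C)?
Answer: 346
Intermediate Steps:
s(C) = 5/3 + C/3 (s(C) = (C + 5)/3 = (5 + C)/3 = 5/3 + C/3)
L(t) = 0
h(d) = 15*d (h(d) = 15*d + 0 = 15*d)
316 + h(1 + s(-2)) = 316 + 15*(1 + (5/3 + (1/3)*(-2))) = 316 + 15*(1 + (5/3 - 2/3)) = 316 + 15*(1 + 1) = 316 + 15*2 = 316 + 30 = 346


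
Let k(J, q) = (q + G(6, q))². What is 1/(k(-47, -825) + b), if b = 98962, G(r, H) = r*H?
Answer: 1/33449587 ≈ 2.9896e-8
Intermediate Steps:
G(r, H) = H*r
k(J, q) = 49*q² (k(J, q) = (q + q*6)² = (q + 6*q)² = (7*q)² = 49*q²)
1/(k(-47, -825) + b) = 1/(49*(-825)² + 98962) = 1/(49*680625 + 98962) = 1/(33350625 + 98962) = 1/33449587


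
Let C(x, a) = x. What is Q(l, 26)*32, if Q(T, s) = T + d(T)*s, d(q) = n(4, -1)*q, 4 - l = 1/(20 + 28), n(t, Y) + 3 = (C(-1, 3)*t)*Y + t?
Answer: 50042/3 ≈ 16681.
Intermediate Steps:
n(t, Y) = -3 + t - Y*t (n(t, Y) = -3 + ((-t)*Y + t) = -3 + (-Y*t + t) = -3 + (t - Y*t) = -3 + t - Y*t)
l = 191/48 (l = 4 - 1/(20 + 28) = 4 - 1/48 = 191/48 ≈ 3.9792)
d(q) = 5*q (d(q) = (-3 + 4 - 1*(-1)*4)*q = (-3 + 4 + 4)*q = 5*q)
Q(T, s) = T + 5*T*s (Q(T, s) = T + (5*T)*s = T + 5*T*s)
Q(l, 26)*32 = (191*(1 + 5*26)/48)*32 = (191*(1 + 130)/48)*32 = ((191/48)*131)*32 = (25021/48)*32 = 50042/3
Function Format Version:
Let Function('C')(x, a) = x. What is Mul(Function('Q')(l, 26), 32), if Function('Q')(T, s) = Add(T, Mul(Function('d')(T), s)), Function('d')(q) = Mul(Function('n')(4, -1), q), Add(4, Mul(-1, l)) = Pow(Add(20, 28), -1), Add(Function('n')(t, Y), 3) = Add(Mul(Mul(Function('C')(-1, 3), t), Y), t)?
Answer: Rational(50042, 3) ≈ 16681.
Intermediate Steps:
Function('n')(t, Y) = Add(-3, t, Mul(-1, Y, t)) (Function('n')(t, Y) = Add(-3, Add(Mul(Mul(-1, t), Y), t)) = Add(-3, Add(Mul(-1, Y, t), t)) = Add(-3, Add(t, Mul(-1, Y, t))) = Add(-3, t, Mul(-1, Y, t)))
l = Rational(191, 48) (l = Add(4, Mul(-1, Pow(Add(20, 28), -1))) = Add(4, Mul(-1, Pow(48, -1))) = Add(4, Mul(-1, Rational(1, 48))) = Add(4, Rational(-1, 48)) = Rational(191, 48) ≈ 3.9792)
Function('d')(q) = Mul(5, q) (Function('d')(q) = Mul(Add(-3, 4, Mul(-1, -1, 4)), q) = Mul(Add(-3, 4, 4), q) = Mul(5, q))
Function('Q')(T, s) = Add(T, Mul(5, T, s)) (Function('Q')(T, s) = Add(T, Mul(Mul(5, T), s)) = Add(T, Mul(5, T, s)))
Mul(Function('Q')(l, 26), 32) = Mul(Mul(Rational(191, 48), Add(1, Mul(5, 26))), 32) = Mul(Mul(Rational(191, 48), Add(1, 130)), 32) = Mul(Mul(Rational(191, 48), 131), 32) = Mul(Rational(25021, 48), 32) = Rational(50042, 3)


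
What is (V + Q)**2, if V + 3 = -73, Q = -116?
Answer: 36864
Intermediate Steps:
V = -76 (V = -3 - 73 = -76)
(V + Q)**2 = (-76 - 116)**2 = (-192)**2 = 36864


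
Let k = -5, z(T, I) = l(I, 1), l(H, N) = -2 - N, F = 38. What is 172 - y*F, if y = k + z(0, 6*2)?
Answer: 476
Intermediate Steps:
z(T, I) = -3 (z(T, I) = -2 - 1*1 = -2 - 1 = -3)
y = -8 (y = -5 - 3 = -8)
172 - y*F = 172 - (-8)*38 = 172 - 1*(-304) = 172 + 304 = 476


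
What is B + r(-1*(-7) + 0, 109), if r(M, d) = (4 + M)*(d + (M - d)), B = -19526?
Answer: -19449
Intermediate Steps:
r(M, d) = M*(4 + M) (r(M, d) = (4 + M)*M = M*(4 + M))
B + r(-1*(-7) + 0, 109) = -19526 + (-1*(-7) + 0)*(4 + (-1*(-7) + 0)) = -19526 + (7 + 0)*(4 + (7 + 0)) = -19526 + 7*(4 + 7) = -19526 + 7*11 = -19526 + 77 = -19449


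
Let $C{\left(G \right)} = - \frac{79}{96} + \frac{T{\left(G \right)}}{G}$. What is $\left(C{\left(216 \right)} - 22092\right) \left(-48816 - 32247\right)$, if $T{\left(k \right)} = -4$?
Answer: $\frac{171927552505}{96} \approx 1.7909 \cdot 10^{9}$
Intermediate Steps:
$C{\left(G \right)} = - \frac{79}{96} - \frac{4}{G}$
$\left(C{\left(216 \right)} - 22092\right) \left(-48816 - 32247\right) = \left(\left(- \frac{79}{96} - \frac{4}{216}\right) - 22092\right) \left(-48816 - 32247\right) = \left(\left(- \frac{79}{96} - \frac{1}{54}\right) - 22092\right) \left(-81063\right) = \left(- \frac{727}{864} - 22092\right) \left(-81063\right) = \left(- \frac{19088215}{864}\right) \left(-81063\right) = \frac{171927552505}{96}$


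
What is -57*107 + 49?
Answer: -6050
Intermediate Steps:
-57*107 + 49 = -6099 + 49 = -6050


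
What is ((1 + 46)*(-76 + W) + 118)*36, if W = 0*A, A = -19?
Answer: -124344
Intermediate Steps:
W = 0 (W = 0*(-19) = 0)
((1 + 46)*(-76 + W) + 118)*36 = ((1 + 46)*(-76 + 0) + 118)*36 = (47*(-76) + 118)*36 = (-3572 + 118)*36 = -3454*36 = -124344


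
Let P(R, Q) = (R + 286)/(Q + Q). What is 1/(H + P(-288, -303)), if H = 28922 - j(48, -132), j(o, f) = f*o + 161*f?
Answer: 303/17122531 ≈ 1.7696e-5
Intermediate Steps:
P(R, Q) = (286 + R)/(2*Q) (P(R, Q) = (286 + R)/((2*Q)) = (286 + R)*(1/(2*Q)) = (286 + R)/(2*Q))
j(o, f) = 161*f + f*o
H = 56510 (H = 28922 - (-132)*(161 + 48) = 28922 - (-132)*209 = 28922 - 1*(-27588) = 28922 + 27588 = 56510)
1/(H + P(-288, -303)) = 1/(56510 + (½)*(286 - 288)/(-303)) = 1/(56510 + (½)*(-1/303)*(-2)) = 1/(56510 + 1/303) = 1/(17122531/303) = 303/17122531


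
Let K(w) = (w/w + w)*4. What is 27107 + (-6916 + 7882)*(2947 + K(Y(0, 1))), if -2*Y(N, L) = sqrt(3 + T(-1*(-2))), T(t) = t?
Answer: 2877773 - 1932*sqrt(5) ≈ 2.8735e+6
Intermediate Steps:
Y(N, L) = -sqrt(5)/2 (Y(N, L) = -sqrt(3 - 1*(-2))/2 = -sqrt(3 + 2)/2 = -sqrt(5)/2)
K(w) = 4 + 4*w (K(w) = (1 + w)*4 = 4 + 4*w)
27107 + (-6916 + 7882)*(2947 + K(Y(0, 1))) = 27107 + (-6916 + 7882)*(2947 + (4 + 4*(-sqrt(5)/2))) = 27107 + 966*(2947 + (4 - 2*sqrt(5))) = 27107 + 966*(2951 - 2*sqrt(5)) = 27107 + (2850666 - 1932*sqrt(5)) = 2877773 - 1932*sqrt(5)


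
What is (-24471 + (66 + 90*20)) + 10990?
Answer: -11615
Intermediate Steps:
(-24471 + (66 + 90*20)) + 10990 = (-24471 + (66 + 1800)) + 10990 = (-24471 + 1866) + 10990 = -22605 + 10990 = -11615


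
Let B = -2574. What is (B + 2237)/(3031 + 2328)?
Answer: -337/5359 ≈ -0.062885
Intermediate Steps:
(B + 2237)/(3031 + 2328) = (-2574 + 2237)/(3031 + 2328) = -337/5359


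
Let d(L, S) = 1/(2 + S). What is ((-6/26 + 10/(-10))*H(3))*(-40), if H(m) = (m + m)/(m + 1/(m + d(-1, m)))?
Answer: 61440/689 ≈ 89.173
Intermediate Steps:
H(m) = 2*m/(m + 1/(m + 1/(2 + m))) (H(m) = (m + m)/(m + 1/(m + 1/(2 + m))) = (2*m)/(m + 1/(m + 1/(2 + m))) = 2*m/(m + 1/(m + 1/(2 + m))))
((-6/26 + 10/(-10))*H(3))*(-40) = ((-6/26 + 10/(-10))*(2*3*(1 + 3*(2 + 3))/(3 + (1 + 3²)*(2 + 3))))*(-40) = ((-6*1/26 + 10*(-⅒))*(2*3*(1 + 3*5)/(3 + (1 + 9)*5)))*(-40) = ((-3/13 - 1)*(2*3*(1 + 15)/(3 + 10*5)))*(-40) = -32*3*16/(13*(3 + 50))*(-40) = -32*3*16/(13*53)*(-40) = -16/13*96/53*(-40) = -1536/689*(-40) = 61440/689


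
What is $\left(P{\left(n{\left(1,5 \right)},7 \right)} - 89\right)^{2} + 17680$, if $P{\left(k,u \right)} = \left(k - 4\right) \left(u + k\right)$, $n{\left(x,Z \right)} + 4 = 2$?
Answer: $31841$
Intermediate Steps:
$n{\left(x,Z \right)} = -2$ ($n{\left(x,Z \right)} = -4 + 2 = -2$)
$P{\left(k,u \right)} = \left(-4 + k\right) \left(k + u\right)$
$\left(P{\left(n{\left(1,5 \right)},7 \right)} - 89\right)^{2} + 17680 = \left(\left(\left(-2\right)^{2} - -8 - 28 - 14\right) - 89\right)^{2} + 17680 = \left(\left(4 + 8 - 28 - 14\right) - 89\right)^{2} + 17680 = \left(-30 - 89\right)^{2} + 17680 = \left(-119\right)^{2} + 17680 = 14161 + 17680 = 31841$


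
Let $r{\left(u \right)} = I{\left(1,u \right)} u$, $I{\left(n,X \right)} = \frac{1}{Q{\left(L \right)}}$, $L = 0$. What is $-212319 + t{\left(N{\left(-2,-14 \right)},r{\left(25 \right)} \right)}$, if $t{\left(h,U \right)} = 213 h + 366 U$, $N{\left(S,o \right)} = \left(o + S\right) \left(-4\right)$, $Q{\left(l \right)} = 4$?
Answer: $- \frac{392799}{2} \approx -1.964 \cdot 10^{5}$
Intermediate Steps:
$N{\left(S,o \right)} = - 4 S - 4 o$ ($N{\left(S,o \right)} = \left(S + o\right) \left(-4\right) = - 4 S - 4 o$)
$I{\left(n,X \right)} = \frac{1}{4}$
$r{\left(u \right)} = \frac{u}{4}$
$-212319 + t{\left(N{\left(-2,-14 \right)},r{\left(25 \right)} \right)} = -212319 + \left(213 \left(\left(-4\right) \left(-2\right) - -56\right) + 366 \cdot \frac{1}{4} \cdot 25\right) = -212319 + \left(213 \left(8 + 56\right) + 366 \cdot \frac{25}{4}\right) = -212319 + \left(213 \cdot 64 + \frac{4575}{2}\right) = -212319 + \left(13632 + \frac{4575}{2}\right) = -212319 + \frac{31839}{2} = - \frac{392799}{2}$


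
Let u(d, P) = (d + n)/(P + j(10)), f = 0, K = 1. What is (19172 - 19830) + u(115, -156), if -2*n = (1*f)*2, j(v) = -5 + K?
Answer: -21079/32 ≈ -658.72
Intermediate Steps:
j(v) = -4 (j(v) = -5 + 1 = -4)
n = 0 (n = -1*0*2/2 = -0*2 = -1/2*0 = 0)
u(d, P) = d/(-4 + P) (u(d, P) = (d + 0)/(P - 4) = d/(-4 + P))
(19172 - 19830) + u(115, -156) = (19172 - 19830) + 115/(-4 - 156) = -658 + 115/(-160) = -658 + 115*(-1/160) = -658 - 23/32 = -21079/32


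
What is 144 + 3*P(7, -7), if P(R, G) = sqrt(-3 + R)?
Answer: 150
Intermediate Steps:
144 + 3*P(7, -7) = 144 + 3*sqrt(-3 + 7) = 144 + 3*sqrt(4) = 144 + 3*2 = 144 + 6 = 150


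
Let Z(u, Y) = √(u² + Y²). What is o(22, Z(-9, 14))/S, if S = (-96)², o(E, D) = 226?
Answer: 113/4608 ≈ 0.024523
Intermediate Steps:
Z(u, Y) = √(Y² + u²)
S = 9216
o(22, Z(-9, 14))/S = 226/9216 = 226*(1/9216) = 113/4608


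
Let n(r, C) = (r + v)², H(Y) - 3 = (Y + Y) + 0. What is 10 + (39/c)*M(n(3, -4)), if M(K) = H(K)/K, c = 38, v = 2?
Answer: 11567/950 ≈ 12.176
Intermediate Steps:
H(Y) = 3 + 2*Y (H(Y) = 3 + ((Y + Y) + 0) = 3 + (2*Y + 0) = 3 + 2*Y)
n(r, C) = (2 + r)² (n(r, C) = (r + 2)² = (2 + r)²)
M(K) = (3 + 2*K)/K
10 + (39/c)*M(n(3, -4)) = 10 + (39/38)*(2 + 3/((2 + 3)²)) = 10 + (39*(1/38))*(2 + 3/(5²)) = 10 + 39*(2 + 3/25)/38 = 10 + (39/38)*(53/25) = 10 + 2067/950 = 11567/950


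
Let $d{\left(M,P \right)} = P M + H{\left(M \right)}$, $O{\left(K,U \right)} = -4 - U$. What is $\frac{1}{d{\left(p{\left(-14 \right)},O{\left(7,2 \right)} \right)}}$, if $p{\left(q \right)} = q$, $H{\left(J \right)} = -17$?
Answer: $\frac{1}{67} \approx 0.014925$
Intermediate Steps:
$d{\left(M,P \right)} = -17 + M P$ ($d{\left(M,P \right)} = P M - 17 = M P - 17 = -17 + M P$)
$\frac{1}{d{\left(p{\left(-14 \right)},O{\left(7,2 \right)} \right)}} = \frac{1}{-17 - 14 \left(-4 - 2\right)} = \frac{1}{-17 - -84} = \frac{1}{-17 + 84} = \frac{1}{67}$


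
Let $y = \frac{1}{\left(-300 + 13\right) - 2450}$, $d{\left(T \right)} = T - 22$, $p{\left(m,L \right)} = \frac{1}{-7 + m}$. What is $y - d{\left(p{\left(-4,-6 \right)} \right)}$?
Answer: $\frac{665080}{30107} \approx 22.091$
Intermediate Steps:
$d{\left(T \right)} = -22 + T$
$y = - \frac{1}{2737}$ ($y = \frac{1}{-287 - 2450} = \frac{1}{-2737} = - \frac{1}{2737} \approx -0.00036536$)
$y - d{\left(p{\left(-4,-6 \right)} \right)} = - \frac{1}{2737} - \left(-22 + \frac{1}{-7 - 4}\right) = - \frac{1}{2737} - \left(-22 + \frac{1}{-11}\right) = - \frac{1}{2737} - \left(-22 - \frac{1}{11}\right) = - \frac{1}{2737} - - \frac{243}{11} = - \frac{1}{2737} + \frac{243}{11} = \frac{665080}{30107}$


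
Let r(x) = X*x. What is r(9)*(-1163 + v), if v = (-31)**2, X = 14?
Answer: -25452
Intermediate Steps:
v = 961
r(x) = 14*x
r(9)*(-1163 + v) = (14*9)*(-1163 + 961) = 126*(-202) = -25452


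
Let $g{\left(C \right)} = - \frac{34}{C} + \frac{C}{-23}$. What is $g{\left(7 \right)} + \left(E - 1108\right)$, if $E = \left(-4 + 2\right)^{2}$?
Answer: $- \frac{178575}{161} \approx -1109.2$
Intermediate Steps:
$E = 4$ ($E = \left(-2\right)^{2} = 4$)
$g{\left(C \right)} = - \frac{34}{C} - \frac{C}{23}$ ($g{\left(C \right)} = - \frac{34}{C} + C \left(- \frac{1}{23}\right) = - \frac{34}{C} - \frac{C}{23}$)
$g{\left(7 \right)} + \left(E - 1108\right) = \left(- \frac{34}{7} - \frac{7}{23}\right) + \left(4 - 1108\right) = \left(\left(-34\right) \frac{1}{7} - \frac{7}{23}\right) + \left(4 - 1108\right) = \left(- \frac{34}{7} - \frac{7}{23}\right) - 1104 = - \frac{831}{161} - 1104 = - \frac{178575}{161}$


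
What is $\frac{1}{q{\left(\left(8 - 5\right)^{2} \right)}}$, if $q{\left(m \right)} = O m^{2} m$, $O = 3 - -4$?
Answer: $\frac{1}{5103} \approx 0.00019596$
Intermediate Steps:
$O = 7$ ($O = 3 + 4 = 7$)
$q{\left(m \right)} = 7 m^{3}$ ($q{\left(m \right)} = 7 m^{2} m = 7 m^{3}$)
$\frac{1}{q{\left(\left(8 - 5\right)^{2} \right)}} = \frac{1}{7 \left(\left(8 - 5\right)^{2}\right)^{3}} = \frac{1}{7 \left(3^{2}\right)^{3}} = \frac{1}{7 \cdot 9^{3}} = \frac{1}{7 \cdot 729} = \frac{1}{5103}$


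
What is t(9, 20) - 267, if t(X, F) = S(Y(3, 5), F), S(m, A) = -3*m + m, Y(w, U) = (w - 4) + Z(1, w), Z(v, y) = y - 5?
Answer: -261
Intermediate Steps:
Z(v, y) = -5 + y
Y(w, U) = -9 + 2*w (Y(w, U) = (w - 4) + (-5 + w) = (-4 + w) + (-5 + w) = -9 + 2*w)
S(m, A) = -2*m
t(X, F) = 6 (t(X, F) = -2*(-9 + 2*3) = -2*(-9 + 6) = -2*(-3) = 6)
t(9, 20) - 267 = 6 - 267 = -261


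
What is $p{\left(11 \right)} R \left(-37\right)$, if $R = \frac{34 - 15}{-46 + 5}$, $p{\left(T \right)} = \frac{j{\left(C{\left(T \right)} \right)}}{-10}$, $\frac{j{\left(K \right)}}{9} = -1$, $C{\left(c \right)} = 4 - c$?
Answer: $\frac{6327}{410} \approx 15.432$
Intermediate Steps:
$j{\left(K \right)} = -9$ ($j{\left(K \right)} = 9 \left(-1\right) = -9$)
$p{\left(T \right)} = \frac{9}{10}$ ($p{\left(T \right)} = - \frac{9}{-10} = \left(-9\right) \left(- \frac{1}{10}\right) = \frac{9}{10}$)
$R = - \frac{19}{41}$ ($R = \frac{19}{-41} = 19 \left(- \frac{1}{41}\right) = - \frac{19}{41} \approx -0.46341$)
$p{\left(11 \right)} R \left(-37\right) = \frac{9}{10} \left(- \frac{19}{41}\right) \left(-37\right) = \left(- \frac{171}{410}\right) \left(-37\right) = \frac{6327}{410}$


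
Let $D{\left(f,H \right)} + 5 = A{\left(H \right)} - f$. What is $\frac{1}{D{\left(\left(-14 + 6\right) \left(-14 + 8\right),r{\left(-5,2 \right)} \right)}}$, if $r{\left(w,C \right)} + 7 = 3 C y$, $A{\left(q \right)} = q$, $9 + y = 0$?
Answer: $- \frac{1}{114} \approx -0.0087719$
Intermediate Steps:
$y = -9$ ($y = -9 + 0 = -9$)
$r{\left(w,C \right)} = -7 - 27 C$ ($r{\left(w,C \right)} = -7 + 3 C \left(-9\right) = -7 - 27 C$)
$D{\left(f,H \right)} = -5 + H - f$ ($D{\left(f,H \right)} = -5 + \left(H - f\right) = -5 + H - f$)
$\frac{1}{D{\left(\left(-14 + 6\right) \left(-14 + 8\right),r{\left(-5,2 \right)} \right)}} = \frac{1}{-5 - 61 - \left(-14 + 6\right) \left(-14 + 8\right)} = \frac{1}{-5 - 61 - \left(-8\right) \left(-6\right)} = \frac{1}{-5 - 61 - 48} = \frac{1}{-114} = - \frac{1}{114}$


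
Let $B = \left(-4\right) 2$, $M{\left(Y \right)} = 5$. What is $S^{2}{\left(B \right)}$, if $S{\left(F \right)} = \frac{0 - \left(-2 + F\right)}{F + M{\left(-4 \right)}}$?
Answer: $\frac{100}{9} \approx 11.111$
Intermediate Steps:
$B = -8$
$S{\left(F \right)} = \frac{2 - F}{5 + F}$ ($S{\left(F \right)} = \frac{0 - \left(-2 + F\right)}{F + 5} = \frac{2 - F}{5 + F}$)
$S^{2}{\left(B \right)} = \left(\frac{2 - -8}{5 - 8}\right)^{2} = \left(\frac{2 + 8}{-3}\right)^{2} = \left(\left(- \frac{1}{3}\right) 10\right)^{2} = \left(- \frac{10}{3}\right)^{2} = \frac{100}{9}$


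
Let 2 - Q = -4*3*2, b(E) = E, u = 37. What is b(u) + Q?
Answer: 63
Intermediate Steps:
Q = 26 (Q = 2 - (-4*3)*2 = 2 - (-12)*2 = 2 - 1*(-24) = 2 + 24 = 26)
b(u) + Q = 37 + 26 = 63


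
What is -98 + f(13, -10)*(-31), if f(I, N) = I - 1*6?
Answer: -315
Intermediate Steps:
f(I, N) = -6 + I (f(I, N) = I - 6 = -6 + I)
-98 + f(13, -10)*(-31) = -98 + (-6 + 13)*(-31) = -98 + 7*(-31) = -98 - 217 = -315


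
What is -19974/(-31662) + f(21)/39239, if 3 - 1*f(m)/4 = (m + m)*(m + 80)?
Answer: 41149819/207064203 ≈ 0.19873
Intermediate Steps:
f(m) = 12 - 8*m*(80 + m) (f(m) = 12 - 4*(m + m)*(m + 80) = 12 - 4*2*m*(80 + m) = 12 - 8*m*(80 + m))
-19974/(-31662) + f(21)/39239 = -19974/(-31662) + (12 - 640*21 - 8*21²)/39239 = -19974*(-1/31662) + (12 - 13440 - 8*441)*(1/39239) = 3329/5277 + (12 - 13440 - 3528)*(1/39239) = 3329/5277 - 16956*1/39239 = 3329/5277 - 16956/39239 = 41149819/207064203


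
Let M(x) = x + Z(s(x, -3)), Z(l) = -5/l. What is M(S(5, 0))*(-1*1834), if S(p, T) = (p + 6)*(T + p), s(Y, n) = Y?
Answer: -1107736/11 ≈ -1.0070e+5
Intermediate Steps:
S(p, T) = (6 + p)*(T + p)
M(x) = x - 5/x
M(S(5, 0))*(-1*1834) = ((5² + 6*0 + 6*5 + 0*5) - 5/(5² + 6*0 + 6*5 + 0*5))*(-1*1834) = ((25 + 0 + 30 + 0) - 5/(25 + 0 + 30 + 0))*(-1834) = (55 - 5/55)*(-1834) = (55 - 5*1/55)*(-1834) = (55 - 1/11)*(-1834) = (604/11)*(-1834) = -1107736/11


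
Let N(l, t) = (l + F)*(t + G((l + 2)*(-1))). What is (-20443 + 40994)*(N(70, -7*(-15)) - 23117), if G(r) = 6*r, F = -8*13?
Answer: -246591449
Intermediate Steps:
F = -104
N(l, t) = (-104 + l)*(-12 + t - 6*l) (N(l, t) = (l - 104)*(t + 6*((l + 2)*(-1))) = (-104 + l)*(t + 6*((2 + l)*(-1))) = (-104 + l)*(t + 6*(-2 - l)) = (-104 + l)*(t + (-12 - 6*l)) = (-104 + l)*(-12 + t - 6*l))
(-20443 + 40994)*(N(70, -7*(-15)) - 23117) = (-20443 + 40994)*((1248 - (-728)*(-15) - 6*70² + 612*70 + 70*(-7*(-15))) - 23117) = 20551*((1248 - 104*105 - 6*4900 + 42840 + 70*105) - 23117) = 20551*((1248 - 10920 - 29400 + 42840 + 7350) - 23117) = 20551*(11118 - 23117) = 20551*(-11999) = -246591449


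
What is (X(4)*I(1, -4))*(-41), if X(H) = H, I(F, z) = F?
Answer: -164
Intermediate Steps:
(X(4)*I(1, -4))*(-41) = (4*1)*(-41) = 4*(-41) = -164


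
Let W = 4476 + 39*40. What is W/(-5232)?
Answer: -503/436 ≈ -1.1537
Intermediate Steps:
W = 6036 (W = 4476 + 1560 = 6036)
W/(-5232) = 6036/(-5232) = 6036*(-1/5232) = -503/436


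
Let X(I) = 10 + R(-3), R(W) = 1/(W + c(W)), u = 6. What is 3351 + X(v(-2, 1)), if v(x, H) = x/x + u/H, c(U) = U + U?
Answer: 30248/9 ≈ 3360.9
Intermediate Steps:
c(U) = 2*U
v(x, H) = 1 + 6/H (v(x, H) = x/x + 6/H = 1 + 6/H)
R(W) = 1/(3*W) (R(W) = 1/(W + 2*W) = 1/(3*W))
X(I) = 89/9 (X(I) = 10 + (1/3)/(-3) = 10 + (1/3)*(-1/3) = 10 - 1/9 = 89/9)
3351 + X(v(-2, 1)) = 3351 + 89/9 = 30248/9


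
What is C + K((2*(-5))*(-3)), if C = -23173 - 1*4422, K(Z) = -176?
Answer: -27771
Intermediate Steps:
C = -27595 (C = -23173 - 4422 = -27595)
C + K((2*(-5))*(-3)) = -27595 - 176 = -27771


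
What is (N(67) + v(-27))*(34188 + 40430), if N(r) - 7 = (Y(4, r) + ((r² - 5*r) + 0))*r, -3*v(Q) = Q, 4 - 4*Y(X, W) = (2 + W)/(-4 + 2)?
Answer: 83267382779/4 ≈ 2.0817e+10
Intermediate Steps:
Y(X, W) = 5/4 + W/8 (Y(X, W) = 1 - (2 + W)/(4*(-4 + 2)) = 1 - (2 + W)/(4*(-2)) = 1 - (2 + W)*(-1)/(4*2) = 1 - (-1 - W/2)/4 = 1 + (¼ + W/8) = 5/4 + W/8)
v(Q) = -Q/3
N(r) = 7 + r*(5/4 + r² - 39*r/8) (N(r) = 7 + ((5/4 + r/8) + ((r² - 5*r) + 0))*r = 7 + ((5/4 + r/8) + (r² - 5*r))*r = 7 + (5/4 + r² - 39*r/8)*r = 7 + r*(5/4 + r² - 39*r/8))
(N(67) + v(-27))*(34188 + 40430) = ((7 + 67³ - 39/8*67² + (5/4)*67) - ⅓*(-27))*(34188 + 40430) = ((7 + 300763 - 39/8*4489 + 335/4) + 9)*74618 = ((7 + 300763 - 175071/8 + 335/4) + 9)*74618 = (2231759/8 + 9)*74618 = (2231831/8)*74618 = 83267382779/4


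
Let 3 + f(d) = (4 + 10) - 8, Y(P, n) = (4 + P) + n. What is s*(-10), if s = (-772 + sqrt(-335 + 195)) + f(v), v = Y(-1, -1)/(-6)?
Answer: 7690 - 20*I*sqrt(35) ≈ 7690.0 - 118.32*I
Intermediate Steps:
Y(P, n) = 4 + P + n
v = -1/3 (v = (4 - 1 - 1)/(-6) = 2*(-1/6) = -1/3 ≈ -0.33333)
f(d) = 3 (f(d) = -3 + ((4 + 10) - 8) = -3 + (14 - 8) = -3 + 6 = 3)
s = -769 + 2*I*sqrt(35) (s = (-772 + sqrt(-335 + 195)) + 3 = (-772 + sqrt(-140)) + 3 = (-772 + 2*I*sqrt(35)) + 3 = -769 + 2*I*sqrt(35) ≈ -769.0 + 11.832*I)
s*(-10) = (-769 + 2*I*sqrt(35))*(-10) = 7690 - 20*I*sqrt(35)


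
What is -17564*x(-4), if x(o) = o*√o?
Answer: 140512*I ≈ 1.4051e+5*I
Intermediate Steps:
x(o) = o^(3/2)
-17564*x(-4) = -(-140512)*I = 140512*I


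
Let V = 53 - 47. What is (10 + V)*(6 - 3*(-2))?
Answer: 192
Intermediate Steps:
V = 6
(10 + V)*(6 - 3*(-2)) = (10 + 6)*(6 - 3*(-2)) = 16*(6 + 6) = 16*12 = 192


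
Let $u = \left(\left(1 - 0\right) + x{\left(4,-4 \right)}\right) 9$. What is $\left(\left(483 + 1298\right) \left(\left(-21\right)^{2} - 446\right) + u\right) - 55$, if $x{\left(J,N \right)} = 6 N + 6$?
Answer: $-9113$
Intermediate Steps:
$x{\left(J,N \right)} = 6 + 6 N$
$u = -153$ ($u = \left(\left(1 - 0\right) + \left(6 + 6 \left(-4\right)\right)\right) 9 = \left(\left(1 + 0\right) + \left(6 - 24\right)\right) 9 = \left(1 - 18\right) 9 = \left(-17\right) 9 = -153$)
$\left(\left(483 + 1298\right) \left(\left(-21\right)^{2} - 446\right) + u\right) - 55 = \left(\left(483 + 1298\right) \left(\left(-21\right)^{2} - 446\right) - 153\right) - 55 = \left(1781 \left(441 - 446\right) - 153\right) - 55 = \left(1781 \left(-5\right) - 153\right) - 55 = \left(-8905 - 153\right) - 55 = -9058 - 55 = -9113$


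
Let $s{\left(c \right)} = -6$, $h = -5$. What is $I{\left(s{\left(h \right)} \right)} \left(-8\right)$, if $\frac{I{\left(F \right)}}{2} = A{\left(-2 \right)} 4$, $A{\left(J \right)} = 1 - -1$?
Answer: $-128$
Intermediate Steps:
$A{\left(J \right)} = 2$ ($A{\left(J \right)} = 1 + 1 = 2$)
$I{\left(F \right)} = 16$ ($I{\left(F \right)} = 2 \cdot 2 \cdot 4 = 2 \cdot 8 = 16$)
$I{\left(s{\left(h \right)} \right)} \left(-8\right) = 16 \left(-8\right) = -128$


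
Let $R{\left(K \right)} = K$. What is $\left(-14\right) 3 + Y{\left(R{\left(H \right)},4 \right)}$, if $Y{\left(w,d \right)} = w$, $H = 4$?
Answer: $-38$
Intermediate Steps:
$\left(-14\right) 3 + Y{\left(R{\left(H \right)},4 \right)} = \left(-14\right) 3 + 4 = -42 + 4 = -38$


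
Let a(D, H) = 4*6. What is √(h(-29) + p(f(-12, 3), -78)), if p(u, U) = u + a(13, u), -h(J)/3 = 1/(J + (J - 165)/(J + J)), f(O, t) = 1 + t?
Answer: √432326/124 ≈ 5.3025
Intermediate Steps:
a(D, H) = 24
h(J) = -3/(J + (-165 + J)/(2*J)) (h(J) = -3/(J + (J - 165)/(J + J)) = -3/(J + (-165 + J)/((2*J))) = -3/(J + (-165 + J)*(1/(2*J))) = -3/(J + (-165 + J)/(2*J)))
p(u, U) = 24 + u (p(u, U) = u + 24 = 24 + u)
√(h(-29) + p(f(-12, 3), -78)) = √(-6*(-29)/(-165 - 29 + 2*(-29)²) + (24 + (1 + 3))) = √(-6*(-29)/(-165 - 29 + 2*841) + (24 + 4)) = √(-6*(-29)/(-165 - 29 + 1682) + 28) = √(-6*(-29)/1488 + 28) = √(-6*(-29)*1/1488 + 28) = √(29/248 + 28) = √(6973/248) = √432326/124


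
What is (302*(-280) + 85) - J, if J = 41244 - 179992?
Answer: 54273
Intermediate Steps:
J = -138748
(302*(-280) + 85) - J = (302*(-280) + 85) - 1*(-138748) = (-84560 + 85) + 138748 = -84475 + 138748 = 54273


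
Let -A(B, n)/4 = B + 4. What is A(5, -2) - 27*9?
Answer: -279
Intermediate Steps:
A(B, n) = -16 - 4*B (A(B, n) = -4*(B + 4) = -4*(4 + B) = -16 - 4*B)
A(5, -2) - 27*9 = (-16 - 4*5) - 27*9 = (-16 - 20) - 243 = -36 - 243 = -279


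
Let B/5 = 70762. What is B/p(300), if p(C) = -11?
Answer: -353810/11 ≈ -32165.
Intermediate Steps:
B = 353810 (B = 5*70762 = 353810)
B/p(300) = 353810/(-11) = 353810*(-1/11) = -353810/11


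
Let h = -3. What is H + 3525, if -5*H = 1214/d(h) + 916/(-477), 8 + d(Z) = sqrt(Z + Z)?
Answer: 296597747/83475 + 607*I*sqrt(6)/175 ≈ 3553.1 + 8.4962*I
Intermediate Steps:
d(Z) = -8 + sqrt(2)*sqrt(Z) (d(Z) = -8 + sqrt(Z + Z) = -8 + sqrt(2*Z) = -8 + sqrt(2)*sqrt(Z))
H = 916/2385 - 1214/(5*(-8 + I*sqrt(6))) (H = -(1214/(-8 + sqrt(2)*sqrt(-3)) + 916/(-477))/5 = -(1214/(-8 + sqrt(2)*(I*sqrt(3))) + 916*(-1/477))/5 = -(1214/(-8 + I*sqrt(6)) - 916/477)/5 = -(-916/477 + 1214/(-8 + I*sqrt(6)))/5 = 916/2385 - 1214/(5*(-8 + I*sqrt(6))) ≈ 28.133 + 8.4962*I)
H + 3525 = (2348372/83475 + 607*I*sqrt(6)/175) + 3525 = 296597747/83475 + 607*I*sqrt(6)/175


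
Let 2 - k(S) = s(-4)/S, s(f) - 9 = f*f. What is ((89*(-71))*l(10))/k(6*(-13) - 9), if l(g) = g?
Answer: -5497530/199 ≈ -27626.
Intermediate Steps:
s(f) = 9 + f**2 (s(f) = 9 + f*f = 9 + f**2)
k(S) = 2 - 25/S (k(S) = 2 - (9 + (-4)**2)/S = 2 - (9 + 16)/S = 2 - 25/S)
((89*(-71))*l(10))/k(6*(-13) - 9) = ((89*(-71))*10)/(2 - 25/(6*(-13) - 9)) = (-6319*10)/(2 - 25/(-78 - 9)) = -63190/(2 - 25/(-87)) = -63190/(2 - 25*(-1/87)) = -63190/(2 + 25/87) = -63190/199/87 = -63190*87/199 = -5497530/199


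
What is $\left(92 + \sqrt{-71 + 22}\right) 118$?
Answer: $10856 + 826 i \approx 10856.0 + 826.0 i$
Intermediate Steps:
$\left(92 + \sqrt{-71 + 22}\right) 118 = \left(92 + \sqrt{-49}\right) 118 = \left(92 + 7 i\right) 118 = 10856 + 826 i$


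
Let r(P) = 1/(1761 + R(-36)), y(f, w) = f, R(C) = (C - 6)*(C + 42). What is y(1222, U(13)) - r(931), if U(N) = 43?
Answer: 1843997/1509 ≈ 1222.0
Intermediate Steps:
R(C) = (-6 + C)*(42 + C)
r(P) = 1/1509 (r(P) = 1/(1761 + (-252 + (-36)² + 36*(-36))) = 1/(1761 + (-252 + 1296 - 1296)) = 1/(1761 - 252) = 1/1509)
y(1222, U(13)) - r(931) = 1222 - 1*1/1509 = 1222 - 1/1509 = 1843997/1509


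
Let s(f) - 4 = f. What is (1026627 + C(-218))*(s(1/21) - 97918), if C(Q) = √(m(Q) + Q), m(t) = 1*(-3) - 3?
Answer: -100521107191 - 8224772*I*√14/21 ≈ -1.0052e+11 - 1.4654e+6*I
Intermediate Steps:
m(t) = -6 (m(t) = -3 - 3 = -6)
C(Q) = √(-6 + Q)
s(f) = 4 + f
(1026627 + C(-218))*(s(1/21) - 97918) = (1026627 + √(-6 - 218))*((4 + 1/21) - 97918) = (1026627 + √(-224))*((4 + 1/21) - 97918) = (1026627 + 4*I*√14)*(85/21 - 97918) = (1026627 + 4*I*√14)*(-2056193/21) = -100521107191 - 8224772*I*√14/21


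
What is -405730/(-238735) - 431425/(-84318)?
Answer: 27441317903/4025931546 ≈ 6.8161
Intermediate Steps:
-405730/(-238735) - 431425/(-84318) = -405730*(-1/238735) - 431425*(-1/84318) = 81146/47747 + 431425/84318 = 27441317903/4025931546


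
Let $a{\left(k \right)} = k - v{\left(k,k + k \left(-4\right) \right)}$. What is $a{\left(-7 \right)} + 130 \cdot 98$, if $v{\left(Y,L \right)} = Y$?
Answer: $12740$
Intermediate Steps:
$a{\left(k \right)} = 0$ ($a{\left(k \right)} = k - k = 0$)
$a{\left(-7 \right)} + 130 \cdot 98 = 0 + 130 \cdot 98 = 0 + 12740 = 12740$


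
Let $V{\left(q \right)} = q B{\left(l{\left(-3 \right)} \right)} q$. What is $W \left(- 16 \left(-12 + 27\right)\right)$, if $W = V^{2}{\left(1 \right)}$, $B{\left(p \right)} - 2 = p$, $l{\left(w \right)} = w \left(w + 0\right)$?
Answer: $-29040$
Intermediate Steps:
$l{\left(w \right)} = w^{2}$ ($l{\left(w \right)} = w w = w^{2}$)
$B{\left(p \right)} = 2 + p$
$V{\left(q \right)} = 11 q^{2}$ ($V{\left(q \right)} = q \left(2 + \left(-3\right)^{2}\right) q = q \left(2 + 9\right) q = q 11 q = 11 q q = 11 q^{2}$)
$W = 121$ ($W = \left(11 \cdot 1^{2}\right)^{2} = \left(11 \cdot 1\right)^{2} = 11^{2} = 121$)
$W \left(- 16 \left(-12 + 27\right)\right) = 121 \left(- 16 \left(-12 + 27\right)\right) = 121 \left(\left(-16\right) 15\right) = 121 \left(-240\right) = -29040$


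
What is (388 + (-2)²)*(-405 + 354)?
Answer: -19992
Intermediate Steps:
(388 + (-2)²)*(-405 + 354) = (388 + 4)*(-51) = 392*(-51) = -19992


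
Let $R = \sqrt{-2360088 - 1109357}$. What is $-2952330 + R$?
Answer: $-2952330 + 833 i \sqrt{5} \approx -2.9523 \cdot 10^{6} + 1862.6 i$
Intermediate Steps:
$R = 833 i \sqrt{5}$ ($R = \sqrt{-3469445} = 833 i \sqrt{5} \approx 1862.6 i$)
$-2952330 + R = -2952330 + 833 i \sqrt{5}$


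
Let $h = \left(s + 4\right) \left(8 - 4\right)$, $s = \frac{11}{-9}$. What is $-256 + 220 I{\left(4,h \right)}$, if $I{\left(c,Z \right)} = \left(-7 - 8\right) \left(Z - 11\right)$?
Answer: $- \frac{1868}{3} \approx -622.67$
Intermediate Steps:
$s = - \frac{11}{9}$ ($s = 11 \left(- \frac{1}{9}\right) = - \frac{11}{9} \approx -1.2222$)
$h = \frac{100}{9}$ ($h = \left(- \frac{11}{9} + 4\right) \left(8 - 4\right) = \frac{25 \left(8 - 4\right)}{9} = \frac{25}{9} \cdot 4 = \frac{100}{9} \approx 11.111$)
$I{\left(c,Z \right)} = 165 - 15 Z$ ($I{\left(c,Z \right)} = - 15 \left(-11 + Z\right) = 165 - 15 Z$)
$-256 + 220 I{\left(4,h \right)} = -256 + 220 \left(165 - \frac{500}{3}\right) = -256 + 220 \left(- \frac{5}{3}\right) = -256 - \frac{1100}{3} = - \frac{1868}{3}$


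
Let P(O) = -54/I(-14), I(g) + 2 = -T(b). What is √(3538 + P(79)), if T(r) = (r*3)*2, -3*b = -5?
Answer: √14170/2 ≈ 59.519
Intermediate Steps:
b = 5/3 (b = -⅓*(-5) = 5/3 ≈ 1.6667)
T(r) = 6*r (T(r) = (3*r)*2 = 6*r)
I(g) = -12 (I(g) = -2 - 6*5/3 = -2 - 1*10 = -2 - 10 = -12)
P(O) = 9/2 (P(O) = -54/(-12) = -54*(-1/12) = 9/2)
√(3538 + P(79)) = √(3538 + 9/2) = √(7085/2) = √14170/2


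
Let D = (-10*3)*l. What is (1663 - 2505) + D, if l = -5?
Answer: -692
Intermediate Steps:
D = 150 (D = -10*3*(-5) = -30*(-5) = 150)
(1663 - 2505) + D = (1663 - 2505) + 150 = -842 + 150 = -692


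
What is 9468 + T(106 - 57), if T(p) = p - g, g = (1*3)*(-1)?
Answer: 9520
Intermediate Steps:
g = -3 (g = 3*(-1) = -3)
T(p) = 3 + p (T(p) = p - 1*(-3) = p + 3 = 3 + p)
9468 + T(106 - 57) = 9468 + (3 + (106 - 57)) = 9468 + (3 + 49) = 9468 + 52 = 9520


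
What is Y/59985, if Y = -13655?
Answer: -2731/11997 ≈ -0.22764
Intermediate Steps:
Y/59985 = -13655/59985 = -13655*1/59985 = -2731/11997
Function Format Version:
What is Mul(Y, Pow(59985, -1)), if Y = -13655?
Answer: Rational(-2731, 11997) ≈ -0.22764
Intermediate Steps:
Mul(Y, Pow(59985, -1)) = Mul(-13655, Pow(59985, -1)) = Mul(-13655, Rational(1, 59985)) = Rational(-2731, 11997)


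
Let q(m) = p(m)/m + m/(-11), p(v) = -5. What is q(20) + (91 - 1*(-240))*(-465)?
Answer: -6772351/44 ≈ -1.5392e+5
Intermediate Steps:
q(m) = -5/m - m/11 (q(m) = -5/m + m/(-11) = -5/m + m*(-1/11) = -5/m - m/11)
q(20) + (91 - 1*(-240))*(-465) = (-5/20 - 1/11*20) + (91 - 1*(-240))*(-465) = (-5*1/20 - 20/11) + (91 + 240)*(-465) = (-¼ - 20/11) + 331*(-465) = -91/44 - 153915 = -6772351/44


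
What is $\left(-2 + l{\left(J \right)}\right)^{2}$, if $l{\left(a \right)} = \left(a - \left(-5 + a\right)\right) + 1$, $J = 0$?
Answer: $16$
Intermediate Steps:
$l{\left(a \right)} = 6$ ($l{\left(a \right)} = 5 + 1 = 6$)
$\left(-2 + l{\left(J \right)}\right)^{2} = \left(-2 + 6\right)^{2} = 4^{2} = 16$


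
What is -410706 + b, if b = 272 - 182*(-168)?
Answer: -379858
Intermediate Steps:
b = 30848 (b = 272 + 30576 = 30848)
-410706 + b = -410706 + 30848 = -379858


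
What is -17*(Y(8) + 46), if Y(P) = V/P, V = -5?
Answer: -6171/8 ≈ -771.38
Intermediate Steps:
Y(P) = -5/P
-17*(Y(8) + 46) = -17*(-5/8 + 46) = -17*363/8 = -6171/8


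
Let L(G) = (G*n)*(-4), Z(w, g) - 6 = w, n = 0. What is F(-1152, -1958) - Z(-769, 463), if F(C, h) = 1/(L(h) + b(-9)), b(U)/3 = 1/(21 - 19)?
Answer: 2291/3 ≈ 763.67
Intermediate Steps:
Z(w, g) = 6 + w
L(G) = 0 (L(G) = (G*0)*(-4) = 0*(-4) = 0)
b(U) = 3/2 (b(U) = 3/(21 - 19) = 3/2)
F(C, h) = ⅔ (F(C, h) = 1/(0 + 3/2) = 1/(3/2) = ⅔)
F(-1152, -1958) - Z(-769, 463) = ⅔ - (6 - 769) = ⅔ - 1*(-763) = ⅔ + 763 = 2291/3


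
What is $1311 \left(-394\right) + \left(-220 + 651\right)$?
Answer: $-516103$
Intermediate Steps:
$1311 \left(-394\right) + \left(-220 + 651\right) = -516534 + 431 = -516103$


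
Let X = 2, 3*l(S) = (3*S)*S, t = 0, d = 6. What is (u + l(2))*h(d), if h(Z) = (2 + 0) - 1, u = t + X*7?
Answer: 18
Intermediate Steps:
l(S) = S**2 (l(S) = ((3*S)*S)/3 = (3*S**2)/3 = S**2)
u = 14 (u = 0 + 2*7 = 0 + 14 = 14)
h(Z) = 1 (h(Z) = 2 - 1 = 1)
(u + l(2))*h(d) = (14 + 2**2)*1 = (14 + 4)*1 = 18*1 = 18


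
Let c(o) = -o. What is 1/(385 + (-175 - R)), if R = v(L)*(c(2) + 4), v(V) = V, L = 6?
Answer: 1/198 ≈ 0.0050505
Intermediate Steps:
R = 12 (R = 6*(-1*2 + 4) = 6*(-2 + 4) = 6*2 = 12)
1/(385 + (-175 - R)) = 1/(385 + (-175 - 1*12)) = 1/(385 + (-175 - 12)) = 1/(385 - 187) = 1/198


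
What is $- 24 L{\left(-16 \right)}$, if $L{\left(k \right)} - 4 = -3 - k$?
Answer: $-408$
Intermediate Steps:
$L{\left(k \right)} = 1 - k$ ($L{\left(k \right)} = 4 - \left(3 + k\right) = 1 - k$)
$- 24 L{\left(-16 \right)} = - 24 \left(1 - -16\right) = - 24 \left(1 + 16\right) = \left(-24\right) 17 = -408$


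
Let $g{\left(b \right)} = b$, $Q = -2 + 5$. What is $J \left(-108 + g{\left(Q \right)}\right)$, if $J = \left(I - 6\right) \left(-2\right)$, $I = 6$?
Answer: $0$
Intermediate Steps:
$Q = 3$
$J = 0$ ($J = \left(6 - 6\right) \left(-2\right) = 0 \left(-2\right) = 0$)
$J \left(-108 + g{\left(Q \right)}\right) = 0 \left(-108 + 3\right) = 0 \left(-105\right) = 0$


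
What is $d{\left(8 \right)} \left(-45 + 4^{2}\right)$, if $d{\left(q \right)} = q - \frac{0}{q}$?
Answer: $-232$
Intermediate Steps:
$d{\left(q \right)} = q$ ($d{\left(q \right)} = q - 0 = q + 0 = q$)
$d{\left(8 \right)} \left(-45 + 4^{2}\right) = 8 \left(-45 + 4^{2}\right) = 8 \left(-45 + 16\right) = 8 \left(-29\right) = -232$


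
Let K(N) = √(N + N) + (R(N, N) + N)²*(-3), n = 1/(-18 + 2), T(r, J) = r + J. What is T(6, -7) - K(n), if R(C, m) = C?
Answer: -61/64 - I*√2/4 ≈ -0.95313 - 0.35355*I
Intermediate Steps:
T(r, J) = J + r
n = -1/16 (n = 1/(-16) = -1/16 ≈ -0.062500)
K(N) = -12*N² + √2*√N (K(N) = √(N + N) + (N + N)²*(-3) = √(2*N) + (2*N)²*(-3) = √2*√N + (4*N²)*(-3) = √2*√N - 12*N² = -12*N² + √2*√N)
T(6, -7) - K(n) = (-7 + 6) - (-12*(-1/16)² + √2*√(-1/16)) = -1 - (-12*1/256 + √2*(I/4)) = -1 - (-3/64 + I*√2/4) = -1 + (3/64 - I*√2/4) = -61/64 - I*√2/4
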